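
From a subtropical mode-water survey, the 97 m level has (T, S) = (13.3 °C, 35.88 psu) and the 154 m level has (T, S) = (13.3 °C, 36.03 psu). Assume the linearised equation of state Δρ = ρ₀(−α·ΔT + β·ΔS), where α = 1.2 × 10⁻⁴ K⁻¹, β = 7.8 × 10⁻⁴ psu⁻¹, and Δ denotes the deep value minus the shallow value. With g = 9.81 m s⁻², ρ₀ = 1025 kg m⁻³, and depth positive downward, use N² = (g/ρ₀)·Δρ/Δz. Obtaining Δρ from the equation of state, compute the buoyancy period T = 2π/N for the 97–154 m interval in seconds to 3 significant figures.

1.40 × 10³ s

ΔT = +0.0 K, ΔS = +0.15 psu (deep − shallow).
Δρ/ρ₀ = −αΔT + βΔS = 0 + 1.17 × 10⁻⁴ = 1.17 × 10⁻⁴, so Δρ ≈ 0.1199 kg m⁻³.
N² = (g/ρ₀)·Δρ/Δz = g·(Δρ/ρ₀)/Δz = 9.81 × 1.17 × 10⁻⁴ / 57 = 2.0136 × 10⁻⁵ s⁻².
N = √(2.0136 × 10⁻⁵) = 4.4873 × 10⁻³ rad s⁻¹ → T = 2π/N = 1.4002 × 10³ s ≈ 1.40 × 10³ s.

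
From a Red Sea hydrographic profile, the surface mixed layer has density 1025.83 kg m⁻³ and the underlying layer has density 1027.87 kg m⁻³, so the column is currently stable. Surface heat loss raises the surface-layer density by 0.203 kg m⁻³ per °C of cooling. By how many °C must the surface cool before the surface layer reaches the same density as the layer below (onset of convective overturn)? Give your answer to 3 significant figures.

10.0 °C

Density deficit of the surface layer: 1027.87 − 1025.83 = 2.04 kg m⁻³.
Required change = 2.04 / 0.203 = 10.0 °C.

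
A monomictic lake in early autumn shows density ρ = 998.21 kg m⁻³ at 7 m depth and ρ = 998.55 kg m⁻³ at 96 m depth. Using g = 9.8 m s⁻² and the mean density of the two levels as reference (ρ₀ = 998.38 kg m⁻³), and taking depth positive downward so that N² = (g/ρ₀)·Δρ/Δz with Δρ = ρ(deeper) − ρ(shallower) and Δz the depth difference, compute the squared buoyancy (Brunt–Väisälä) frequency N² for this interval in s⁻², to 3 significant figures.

3.75 × 10⁻⁵ s⁻²

Δρ = 998.55 − 998.21 = 0.34 kg m⁻³ over Δz = 96 − 7 = 89 m.
N² = (9.8/998.38) × (0.34/89) = 3.7499 × 10⁻⁵ s⁻² ≈ 3.75 × 10⁻⁵ s⁻².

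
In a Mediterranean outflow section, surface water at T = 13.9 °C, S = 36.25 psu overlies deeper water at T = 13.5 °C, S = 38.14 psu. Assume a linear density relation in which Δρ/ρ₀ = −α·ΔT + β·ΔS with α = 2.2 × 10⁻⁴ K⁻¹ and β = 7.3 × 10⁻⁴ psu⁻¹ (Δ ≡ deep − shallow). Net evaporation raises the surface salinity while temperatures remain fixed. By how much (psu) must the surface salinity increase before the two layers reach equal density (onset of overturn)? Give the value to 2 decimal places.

Neutral buoyancy requires −α(T_deep − T_surf) + β(S_deep − S_surf′) = 0.
S_surf′ = S_deep − (α/β)·ΔT = 38.14 − (2.2 × 10⁻⁴/7.3 × 10⁻⁴)·(-0.4) = 38.2605 psu.
Increase required: 38.2605 − 36.25 = 2.0105 psu.

2.01 psu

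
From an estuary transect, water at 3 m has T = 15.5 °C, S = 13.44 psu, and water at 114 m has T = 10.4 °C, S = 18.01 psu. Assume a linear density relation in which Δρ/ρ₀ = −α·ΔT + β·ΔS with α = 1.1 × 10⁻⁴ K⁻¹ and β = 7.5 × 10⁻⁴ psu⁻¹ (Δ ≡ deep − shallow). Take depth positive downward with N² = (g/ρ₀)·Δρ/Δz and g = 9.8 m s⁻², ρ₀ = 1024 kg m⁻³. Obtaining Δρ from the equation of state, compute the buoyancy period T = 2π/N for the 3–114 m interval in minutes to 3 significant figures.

ΔT = -5.1 K, ΔS = +4.57 psu (deep − shallow).
Δρ/ρ₀ = −αΔT + βΔS = 5.61 × 10⁻⁴ + 3.4275 × 10⁻³ = 3.9885 × 10⁻³, so Δρ ≈ 4.084 kg m⁻³.
N² = (g/ρ₀)·Δρ/Δz = g·(Δρ/ρ₀)/Δz = 9.8 × 3.9885 × 10⁻³ / 111 = 3.5214 × 10⁻⁴ s⁻².
N = √(3.5214 × 10⁻⁴) = 0.018765 rad s⁻¹ → T = 2π/N = 334.84 s = 5.5807 min ≈ 5.58 min.

5.58 min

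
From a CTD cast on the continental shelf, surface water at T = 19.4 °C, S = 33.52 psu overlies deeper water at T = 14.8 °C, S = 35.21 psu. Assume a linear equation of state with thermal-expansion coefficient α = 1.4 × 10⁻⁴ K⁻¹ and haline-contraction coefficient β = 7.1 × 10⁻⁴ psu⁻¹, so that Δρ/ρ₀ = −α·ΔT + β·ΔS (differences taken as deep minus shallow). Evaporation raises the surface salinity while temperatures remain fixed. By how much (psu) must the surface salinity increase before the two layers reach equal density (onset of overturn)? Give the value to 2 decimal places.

2.60 psu

Neutral buoyancy requires −α(T_deep − T_surf) + β(S_deep − S_surf′) = 0.
S_surf′ = S_deep − (α/β)·ΔT = 35.21 − (1.4 × 10⁻⁴/7.1 × 10⁻⁴)·(-4.6) = 36.1170 psu.
Increase required: 36.1170 − 33.52 = 2.5970 psu.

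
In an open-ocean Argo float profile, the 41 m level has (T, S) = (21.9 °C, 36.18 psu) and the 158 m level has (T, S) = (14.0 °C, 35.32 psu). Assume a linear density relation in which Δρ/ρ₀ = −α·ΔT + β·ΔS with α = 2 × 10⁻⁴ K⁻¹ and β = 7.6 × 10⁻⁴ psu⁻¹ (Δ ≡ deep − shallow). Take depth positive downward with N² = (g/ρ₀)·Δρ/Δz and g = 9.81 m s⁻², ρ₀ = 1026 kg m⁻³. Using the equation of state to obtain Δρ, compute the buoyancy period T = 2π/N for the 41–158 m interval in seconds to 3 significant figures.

ΔT = -7.9 K, ΔS = -0.86 psu (deep − shallow).
Δρ/ρ₀ = −αΔT + βΔS = 1.58 × 10⁻³ − 6.536 × 10⁻⁴ = 9.264 × 10⁻⁴, so Δρ ≈ 0.9505 kg m⁻³.
N² = (g/ρ₀)·Δρ/Δz = g·(Δρ/ρ₀)/Δz = 9.81 × 9.264 × 10⁻⁴ / 117 = 7.7675 × 10⁻⁵ s⁻².
N = √(7.7675 × 10⁻⁵) = 8.8133 × 10⁻³ rad s⁻¹ → T = 2π/N = 712.92 s ≈ 713 s.

713 s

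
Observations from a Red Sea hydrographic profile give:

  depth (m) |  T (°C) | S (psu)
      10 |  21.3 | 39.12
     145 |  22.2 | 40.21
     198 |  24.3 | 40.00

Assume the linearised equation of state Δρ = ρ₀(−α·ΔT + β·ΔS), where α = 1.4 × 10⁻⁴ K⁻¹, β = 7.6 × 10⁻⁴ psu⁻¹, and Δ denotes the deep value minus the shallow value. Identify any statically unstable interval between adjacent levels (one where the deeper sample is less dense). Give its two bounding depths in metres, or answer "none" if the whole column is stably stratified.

145–198 m

Evaluate Δρ/ρ₀ = −αΔT + βΔS across each adjacent pair:
  10–145 m: −αΔT+βΔS = −(1.4 × 10⁻⁴)(+0.9)+(7.6 × 10⁻⁴)(+1.09) = 7.0 × 10⁻⁴ → stable
  145–198 m: −αΔT+βΔS = −(1.4 × 10⁻⁴)(+2.1)+(7.6 × 10⁻⁴)(-0.21) = -4.5 × 10⁻⁴ → UNSTABLE
The 145–198 m interval has Δρ < 0: lighter water underlies denser water.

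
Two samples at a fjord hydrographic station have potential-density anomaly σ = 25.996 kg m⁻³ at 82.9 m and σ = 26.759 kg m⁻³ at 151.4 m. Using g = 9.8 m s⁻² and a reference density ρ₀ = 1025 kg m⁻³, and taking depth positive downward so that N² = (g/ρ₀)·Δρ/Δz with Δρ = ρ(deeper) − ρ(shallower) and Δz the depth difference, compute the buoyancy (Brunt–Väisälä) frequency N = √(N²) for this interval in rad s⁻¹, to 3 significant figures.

0.0103 rad s⁻¹

Δρ = 1026.759 − 1025.996 = 0.763 kg m⁻³ over Δz = 151.4 − 82.9 = 68.5 m.
N² = (9.8/1025) × (0.763/68.5) = 1.0650 × 10⁻⁴ s⁻².
N = √(1.0650 × 10⁻⁴) = 0.010320 rad s⁻¹ ≈ 0.0103 rad s⁻¹.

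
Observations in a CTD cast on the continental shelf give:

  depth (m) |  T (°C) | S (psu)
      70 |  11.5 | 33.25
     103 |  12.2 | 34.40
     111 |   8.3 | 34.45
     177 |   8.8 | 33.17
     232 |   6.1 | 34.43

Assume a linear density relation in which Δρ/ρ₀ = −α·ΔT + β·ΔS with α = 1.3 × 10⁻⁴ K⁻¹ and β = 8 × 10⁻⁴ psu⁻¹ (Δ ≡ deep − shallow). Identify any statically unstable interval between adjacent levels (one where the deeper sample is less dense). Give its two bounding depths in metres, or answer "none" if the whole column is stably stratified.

Evaluate Δρ/ρ₀ = −αΔT + βΔS across each adjacent pair:
  70–103 m: −αΔT+βΔS = −(1.3 × 10⁻⁴)(+0.7)+(8 × 10⁻⁴)(+1.15) = 8.3 × 10⁻⁴ → stable
  103–111 m: −αΔT+βΔS = −(1.3 × 10⁻⁴)(-3.9)+(8 × 10⁻⁴)(+0.05) = 5.5 × 10⁻⁴ → stable
  111–177 m: −αΔT+βΔS = −(1.3 × 10⁻⁴)(+0.5)+(8 × 10⁻⁴)(-1.28) = -1.1 × 10⁻³ → UNSTABLE
  177–232 m: −αΔT+βΔS = −(1.3 × 10⁻⁴)(-2.7)+(8 × 10⁻⁴)(+1.26) = 1.4 × 10⁻³ → stable
The 111–177 m interval has Δρ < 0: lighter water underlies denser water.

111–177 m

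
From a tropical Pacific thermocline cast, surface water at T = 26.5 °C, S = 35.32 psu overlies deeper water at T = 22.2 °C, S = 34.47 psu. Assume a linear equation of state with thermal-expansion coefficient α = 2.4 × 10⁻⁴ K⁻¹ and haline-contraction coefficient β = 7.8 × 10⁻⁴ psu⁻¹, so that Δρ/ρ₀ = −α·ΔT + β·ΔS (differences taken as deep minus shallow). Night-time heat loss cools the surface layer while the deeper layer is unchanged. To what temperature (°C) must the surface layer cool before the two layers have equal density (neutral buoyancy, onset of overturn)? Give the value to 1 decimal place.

25.0 °C

Neutral buoyancy requires Δρ = 0, i.e. −α(T_deep − T_surf′) + β(S_deep − S_surf) = 0.
T_surf′ = T_deep − (β/α)·ΔS = 22.2 − (7.8 × 10⁻⁴/2.4 × 10⁻⁴)·(-0.85) = 24.962 °C.
Cooling required: 26.5 − (24.962) = 1.538 °C.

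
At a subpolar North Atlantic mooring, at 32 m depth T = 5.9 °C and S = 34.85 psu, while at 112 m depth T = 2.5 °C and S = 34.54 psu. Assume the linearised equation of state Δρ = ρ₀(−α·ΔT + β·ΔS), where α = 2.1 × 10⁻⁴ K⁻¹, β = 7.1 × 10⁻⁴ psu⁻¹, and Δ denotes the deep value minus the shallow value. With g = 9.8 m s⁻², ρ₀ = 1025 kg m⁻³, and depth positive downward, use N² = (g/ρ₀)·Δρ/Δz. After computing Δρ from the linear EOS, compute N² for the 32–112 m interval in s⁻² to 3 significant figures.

6.05 × 10⁻⁵ s⁻²

ΔT = -3.4 K, ΔS = -0.31 psu (deep − shallow).
Δρ/ρ₀ = −αΔT + βΔS = 7.14 × 10⁻⁴ − 2.201 × 10⁻⁴ = 4.939 × 10⁻⁴, so Δρ ≈ 0.5062 kg m⁻³.
N² = (g/ρ₀)·Δρ/Δz = g·(Δρ/ρ₀)/Δz = 9.8 × 4.939 × 10⁻⁴ / 80 = 6.0503 × 10⁻⁵ s⁻² ≈ 6.05 × 10⁻⁵ s⁻².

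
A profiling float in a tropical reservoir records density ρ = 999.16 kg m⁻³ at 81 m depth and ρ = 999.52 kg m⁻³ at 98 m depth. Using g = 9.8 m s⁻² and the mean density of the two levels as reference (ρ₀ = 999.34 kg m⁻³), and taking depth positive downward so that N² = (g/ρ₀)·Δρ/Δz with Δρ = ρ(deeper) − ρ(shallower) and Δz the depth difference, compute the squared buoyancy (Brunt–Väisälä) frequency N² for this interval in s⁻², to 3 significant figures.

Δρ = 999.52 − 999.16 = 0.36 kg m⁻³ over Δz = 98 − 81 = 17 m.
N² = (9.8/999.34) × (0.36/17) = 2.0767 × 10⁻⁴ s⁻² ≈ 2.08 × 10⁻⁴ s⁻².
N² > 0, so the interval is statically stable.

2.08 × 10⁻⁴ s⁻²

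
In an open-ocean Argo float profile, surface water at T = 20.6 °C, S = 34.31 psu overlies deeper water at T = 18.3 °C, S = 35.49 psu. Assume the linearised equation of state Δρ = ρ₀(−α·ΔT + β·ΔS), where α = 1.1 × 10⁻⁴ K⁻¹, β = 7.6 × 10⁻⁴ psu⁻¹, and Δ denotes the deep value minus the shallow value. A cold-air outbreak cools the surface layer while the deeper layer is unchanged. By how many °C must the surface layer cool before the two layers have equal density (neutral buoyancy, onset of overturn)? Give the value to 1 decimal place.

10.5 °C

Neutral buoyancy requires Δρ = 0, i.e. −α(T_deep − T_surf′) + β(S_deep − S_surf) = 0.
T_surf′ = T_deep − (β/α)·ΔS = 18.3 − (7.6 × 10⁻⁴/1.1 × 10⁻⁴)·(+1.18) = 10.147 °C.
Cooling required: 20.6 − (10.147) = 10.453 °C.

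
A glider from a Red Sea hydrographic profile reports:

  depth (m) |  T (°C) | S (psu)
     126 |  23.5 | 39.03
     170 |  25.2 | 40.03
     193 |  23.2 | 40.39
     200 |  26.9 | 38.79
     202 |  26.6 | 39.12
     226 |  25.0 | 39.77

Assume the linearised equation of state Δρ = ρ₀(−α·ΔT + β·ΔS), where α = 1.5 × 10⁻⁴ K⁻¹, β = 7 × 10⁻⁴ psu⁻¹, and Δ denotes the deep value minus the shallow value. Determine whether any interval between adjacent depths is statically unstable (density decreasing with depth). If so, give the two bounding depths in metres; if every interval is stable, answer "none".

193–200 m

Evaluate Δρ/ρ₀ = −αΔT + βΔS across each adjacent pair:
  126–170 m: −αΔT+βΔS = −(1.5 × 10⁻⁴)(+1.7)+(7 × 10⁻⁴)(+1.00) = 4.5 × 10⁻⁴ → stable
  170–193 m: −αΔT+βΔS = −(1.5 × 10⁻⁴)(-2.0)+(7 × 10⁻⁴)(+0.36) = 5.5 × 10⁻⁴ → stable
  193–200 m: −αΔT+βΔS = −(1.5 × 10⁻⁴)(+3.7)+(7 × 10⁻⁴)(-1.60) = -1.7 × 10⁻³ → UNSTABLE
  200–202 m: −αΔT+βΔS = −(1.5 × 10⁻⁴)(-0.3)+(7 × 10⁻⁴)(+0.33) = 2.8 × 10⁻⁴ → stable
  202–226 m: −αΔT+βΔS = −(1.5 × 10⁻⁴)(-1.6)+(7 × 10⁻⁴)(+0.65) = 6.9 × 10⁻⁴ → stable
The 193–200 m interval has Δρ < 0: lighter water underlies denser water.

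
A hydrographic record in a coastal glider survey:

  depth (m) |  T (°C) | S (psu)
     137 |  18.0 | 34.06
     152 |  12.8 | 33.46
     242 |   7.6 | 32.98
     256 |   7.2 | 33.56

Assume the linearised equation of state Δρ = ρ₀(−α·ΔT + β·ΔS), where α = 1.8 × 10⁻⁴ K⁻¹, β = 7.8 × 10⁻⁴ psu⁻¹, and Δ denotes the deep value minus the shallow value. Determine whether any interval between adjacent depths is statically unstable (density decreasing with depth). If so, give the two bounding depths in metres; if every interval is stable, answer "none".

none

Evaluate Δρ/ρ₀ = −αΔT + βΔS across each adjacent pair:
  137–152 m: −αΔT+βΔS = −(1.8 × 10⁻⁴)(-5.2)+(7.8 × 10⁻⁴)(-0.60) = 4.7 × 10⁻⁴ → stable
  152–242 m: −αΔT+βΔS = −(1.8 × 10⁻⁴)(-5.2)+(7.8 × 10⁻⁴)(-0.48) = 5.6 × 10⁻⁴ → stable
  242–256 m: −αΔT+βΔS = −(1.8 × 10⁻⁴)(-0.4)+(7.8 × 10⁻⁴)(+0.58) = 5.2 × 10⁻⁴ → stable
Every interval has Δρ > 0: the column is stably stratified throughout.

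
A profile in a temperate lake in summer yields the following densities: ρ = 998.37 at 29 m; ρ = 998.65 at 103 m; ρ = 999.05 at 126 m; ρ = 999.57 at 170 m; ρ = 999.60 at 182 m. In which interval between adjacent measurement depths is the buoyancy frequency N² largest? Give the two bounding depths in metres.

103–126 m

Compute the density gradient over each adjacent pair:
  29–103 m: Δρ/Δz = 0.28/74 = 3.8 × 10⁻³ kg m⁻⁴
  103–126 m: Δρ/Δz = 0.40/23 = 0.017 kg m⁻⁴
  126–170 m: Δρ/Δz = 0.52/44 = 0.012 kg m⁻⁴
  170–182 m: Δρ/Δz = 0.03/12 = 2.5 × 10⁻³ kg m⁻⁴
The largest gradient is in the 103–126 m interval — the pycnocline.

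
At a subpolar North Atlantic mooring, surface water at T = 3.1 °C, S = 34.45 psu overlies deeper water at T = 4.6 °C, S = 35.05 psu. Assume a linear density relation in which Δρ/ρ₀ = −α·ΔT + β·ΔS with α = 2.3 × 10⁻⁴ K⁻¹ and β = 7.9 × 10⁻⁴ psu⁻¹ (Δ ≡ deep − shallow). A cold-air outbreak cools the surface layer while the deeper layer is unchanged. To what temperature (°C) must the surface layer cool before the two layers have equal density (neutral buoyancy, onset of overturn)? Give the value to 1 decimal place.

2.5 °C

Neutral buoyancy requires Δρ = 0, i.e. −α(T_deep − T_surf′) + β(S_deep − S_surf) = 0.
T_surf′ = T_deep − (β/α)·ΔS = 4.6 − (7.9 × 10⁻⁴/2.3 × 10⁻⁴)·(+0.60) = 2.539 °C.
Cooling required: 3.1 − (2.539) = 0.561 °C.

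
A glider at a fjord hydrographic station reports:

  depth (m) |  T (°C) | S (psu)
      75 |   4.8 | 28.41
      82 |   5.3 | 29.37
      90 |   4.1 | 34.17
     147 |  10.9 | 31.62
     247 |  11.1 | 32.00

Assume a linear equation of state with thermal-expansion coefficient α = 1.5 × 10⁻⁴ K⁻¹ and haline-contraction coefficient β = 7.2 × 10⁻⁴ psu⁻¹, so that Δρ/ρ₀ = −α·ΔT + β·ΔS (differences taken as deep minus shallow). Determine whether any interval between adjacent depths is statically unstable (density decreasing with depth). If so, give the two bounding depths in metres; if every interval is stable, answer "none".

90–147 m

Evaluate Δρ/ρ₀ = −αΔT + βΔS across each adjacent pair:
  75–82 m: −αΔT+βΔS = −(1.5 × 10⁻⁴)(+0.5)+(7.2 × 10⁻⁴)(+0.96) = 6.2 × 10⁻⁴ → stable
  82–90 m: −αΔT+βΔS = −(1.5 × 10⁻⁴)(-1.2)+(7.2 × 10⁻⁴)(+4.80) = 3.6 × 10⁻³ → stable
  90–147 m: −αΔT+βΔS = −(1.5 × 10⁻⁴)(+6.8)+(7.2 × 10⁻⁴)(-2.55) = -2.9 × 10⁻³ → UNSTABLE
  147–247 m: −αΔT+βΔS = −(1.5 × 10⁻⁴)(+0.2)+(7.2 × 10⁻⁴)(+0.38) = 2.4 × 10⁻⁴ → stable
The 90–147 m interval has Δρ < 0: lighter water underlies denser water.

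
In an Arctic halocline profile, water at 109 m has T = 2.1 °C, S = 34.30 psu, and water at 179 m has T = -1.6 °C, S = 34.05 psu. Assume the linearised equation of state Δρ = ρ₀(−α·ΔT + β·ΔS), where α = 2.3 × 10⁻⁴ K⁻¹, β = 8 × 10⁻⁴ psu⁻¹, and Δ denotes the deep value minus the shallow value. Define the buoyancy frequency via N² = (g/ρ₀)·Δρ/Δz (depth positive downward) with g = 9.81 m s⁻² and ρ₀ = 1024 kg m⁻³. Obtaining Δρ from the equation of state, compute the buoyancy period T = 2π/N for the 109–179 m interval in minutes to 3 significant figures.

ΔT = -3.7 K, ΔS = -0.25 psu (deep − shallow).
Δρ/ρ₀ = −αΔT + βΔS = 8.51 × 10⁻⁴ − 2.00 × 10⁻⁴ = 6.51 × 10⁻⁴, so Δρ ≈ 0.6666 kg m⁻³.
N² = (g/ρ₀)·Δρ/Δz = g·(Δρ/ρ₀)/Δz = 9.81 × 6.51 × 10⁻⁴ / 70 = 9.1233 × 10⁻⁵ s⁻².
N = √(9.1233 × 10⁻⁵) = 9.5516 × 10⁻³ rad s⁻¹ → T = 2π/N = 657.81 s = 10.963 min ≈ 11.0 min.

11.0 min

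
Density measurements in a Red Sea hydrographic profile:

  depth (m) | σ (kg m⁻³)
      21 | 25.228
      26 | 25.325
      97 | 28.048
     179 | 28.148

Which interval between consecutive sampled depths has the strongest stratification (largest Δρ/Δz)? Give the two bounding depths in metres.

26–97 m

Compute the density gradient over each adjacent pair:
  21–26 m: Δρ/Δz = 0.097/5 = 0.019 kg m⁻⁴
  26–97 m: Δρ/Δz = 2.723/71 = 0.038 kg m⁻⁴
  97–179 m: Δρ/Δz = 0.100/82 = 1.2 × 10⁻³ kg m⁻⁴
The largest gradient is in the 26–97 m interval — the pycnocline.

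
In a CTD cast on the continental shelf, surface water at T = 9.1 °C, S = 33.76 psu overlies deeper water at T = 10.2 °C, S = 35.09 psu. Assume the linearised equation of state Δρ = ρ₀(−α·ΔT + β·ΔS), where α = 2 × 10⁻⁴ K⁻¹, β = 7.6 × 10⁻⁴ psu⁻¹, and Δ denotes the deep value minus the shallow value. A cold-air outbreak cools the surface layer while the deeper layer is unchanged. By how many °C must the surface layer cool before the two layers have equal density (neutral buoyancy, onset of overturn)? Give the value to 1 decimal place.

4.0 °C

Neutral buoyancy requires Δρ = 0, i.e. −α(T_deep − T_surf′) + β(S_deep − S_surf) = 0.
T_surf′ = T_deep − (β/α)·ΔS = 10.2 − (7.6 × 10⁻⁴/2 × 10⁻⁴)·(+1.33) = 5.146 °C.
Cooling required: 9.1 − (5.146) = 3.954 °C.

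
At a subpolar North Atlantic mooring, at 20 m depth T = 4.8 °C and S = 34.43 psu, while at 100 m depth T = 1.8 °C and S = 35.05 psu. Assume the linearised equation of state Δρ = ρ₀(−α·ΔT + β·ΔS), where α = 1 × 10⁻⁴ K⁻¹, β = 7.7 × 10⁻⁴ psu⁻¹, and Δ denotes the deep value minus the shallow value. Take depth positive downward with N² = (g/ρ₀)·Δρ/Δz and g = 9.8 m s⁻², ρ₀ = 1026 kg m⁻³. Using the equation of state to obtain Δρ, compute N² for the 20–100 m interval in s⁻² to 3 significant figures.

ΔT = -3.0 K, ΔS = +0.62 psu (deep − shallow).
Δρ/ρ₀ = −αΔT + βΔS = 3.00 × 10⁻⁴ + 4.774 × 10⁻⁴ = 7.774 × 10⁻⁴, so Δρ ≈ 0.7976 kg m⁻³.
N² = (g/ρ₀)·Δρ/Δz = g·(Δρ/ρ₀)/Δz = 9.8 × 7.774 × 10⁻⁴ / 80 = 9.5232 × 10⁻⁵ s⁻² ≈ 9.52 × 10⁻⁵ s⁻².

9.52 × 10⁻⁵ s⁻²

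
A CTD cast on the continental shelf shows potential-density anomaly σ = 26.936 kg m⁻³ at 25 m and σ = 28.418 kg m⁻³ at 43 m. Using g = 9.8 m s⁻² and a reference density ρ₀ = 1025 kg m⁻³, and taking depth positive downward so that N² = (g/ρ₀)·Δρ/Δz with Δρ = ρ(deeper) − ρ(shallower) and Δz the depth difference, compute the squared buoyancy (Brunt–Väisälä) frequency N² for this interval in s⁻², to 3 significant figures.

Δρ = 1028.418 − 1026.936 = 1.482 kg m⁻³ over Δz = 43 − 25 = 18 m.
N² = (9.8/1025) × (1.482/18) = 7.8719 × 10⁻⁴ s⁻² ≈ 7.87 × 10⁻⁴ s⁻².

7.87 × 10⁻⁴ s⁻²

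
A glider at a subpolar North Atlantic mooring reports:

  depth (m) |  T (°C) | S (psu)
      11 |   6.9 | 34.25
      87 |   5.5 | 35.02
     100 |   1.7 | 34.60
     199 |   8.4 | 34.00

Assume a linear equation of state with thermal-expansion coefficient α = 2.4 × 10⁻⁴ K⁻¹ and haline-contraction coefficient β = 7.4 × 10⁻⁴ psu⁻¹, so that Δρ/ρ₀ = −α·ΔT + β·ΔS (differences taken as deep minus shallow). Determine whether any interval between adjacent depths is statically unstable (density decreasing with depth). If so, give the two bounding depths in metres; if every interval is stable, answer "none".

100–199 m

Evaluate Δρ/ρ₀ = −αΔT + βΔS across each adjacent pair:
  11–87 m: −αΔT+βΔS = −(2.4 × 10⁻⁴)(-1.4)+(7.4 × 10⁻⁴)(+0.77) = 9.1 × 10⁻⁴ → stable
  87–100 m: −αΔT+βΔS = −(2.4 × 10⁻⁴)(-3.8)+(7.4 × 10⁻⁴)(-0.42) = 6.0 × 10⁻⁴ → stable
  100–199 m: −αΔT+βΔS = −(2.4 × 10⁻⁴)(+6.7)+(7.4 × 10⁻⁴)(-0.60) = -2.1 × 10⁻³ → UNSTABLE
The 100–199 m interval has Δρ < 0: lighter water underlies denser water.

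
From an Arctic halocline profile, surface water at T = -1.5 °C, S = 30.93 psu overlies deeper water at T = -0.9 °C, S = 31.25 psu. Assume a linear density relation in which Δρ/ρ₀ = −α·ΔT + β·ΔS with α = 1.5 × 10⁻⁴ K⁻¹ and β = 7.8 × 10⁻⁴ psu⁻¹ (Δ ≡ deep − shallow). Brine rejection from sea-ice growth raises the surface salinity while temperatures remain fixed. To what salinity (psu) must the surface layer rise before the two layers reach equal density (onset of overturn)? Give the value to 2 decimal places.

Neutral buoyancy requires −α(T_deep − T_surf) + β(S_deep − S_surf′) = 0.
S_surf′ = S_deep − (α/β)·ΔT = 31.25 − (1.5 × 10⁻⁴/7.8 × 10⁻⁴)·(+0.6) = 31.1346 psu.
Increase required: 31.1346 − 30.93 = 0.2046 psu.

31.13 psu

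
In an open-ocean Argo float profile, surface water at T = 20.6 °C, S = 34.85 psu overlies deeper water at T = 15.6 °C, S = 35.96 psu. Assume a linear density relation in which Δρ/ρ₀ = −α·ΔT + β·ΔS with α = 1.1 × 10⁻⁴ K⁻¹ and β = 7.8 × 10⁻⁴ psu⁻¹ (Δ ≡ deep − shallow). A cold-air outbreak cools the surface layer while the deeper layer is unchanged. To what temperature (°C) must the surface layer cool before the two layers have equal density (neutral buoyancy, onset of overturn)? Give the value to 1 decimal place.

7.7 °C

Neutral buoyancy requires Δρ = 0, i.e. −α(T_deep − T_surf′) + β(S_deep − S_surf) = 0.
T_surf′ = T_deep − (β/α)·ΔS = 15.6 − (7.8 × 10⁻⁴/1.1 × 10⁻⁴)·(+1.11) = 7.729 °C.
Cooling required: 20.6 − (7.729) = 12.871 °C.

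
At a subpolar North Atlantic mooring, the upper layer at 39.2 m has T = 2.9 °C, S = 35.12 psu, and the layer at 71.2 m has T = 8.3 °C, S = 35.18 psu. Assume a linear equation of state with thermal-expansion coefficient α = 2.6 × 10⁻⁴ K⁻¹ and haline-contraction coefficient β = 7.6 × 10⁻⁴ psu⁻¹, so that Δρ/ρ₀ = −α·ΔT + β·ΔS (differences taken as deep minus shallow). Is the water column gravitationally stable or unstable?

ΔT = 8.3 − 2.9 = +5.4 K and ΔS = 35.18 − 35.12 = +0.06 psu (deep − shallow).
−αΔT = -1.404 × 10⁻³; βΔS = 4.56 × 10⁻⁵; sum Δρ/ρ₀ = -1.3584 × 10⁻³.
Δρ/ρ₀ < 0, so Δρ < 0: deeper water is lighter → statically unstable; the column would overturn.

unstable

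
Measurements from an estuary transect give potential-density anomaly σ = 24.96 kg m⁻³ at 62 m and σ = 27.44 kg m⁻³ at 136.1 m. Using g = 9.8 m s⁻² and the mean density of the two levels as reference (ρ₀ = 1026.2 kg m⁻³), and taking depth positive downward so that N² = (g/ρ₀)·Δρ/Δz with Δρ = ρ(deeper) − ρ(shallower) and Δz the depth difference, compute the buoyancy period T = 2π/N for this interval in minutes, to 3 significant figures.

5.86 min

Δρ = 1027.44 − 1024.96 = 2.48 kg m⁻³ over Δz = 136.1 − 62 = 74.1 m.
N² = (9.8/1026.2) × (2.48/74.1) = 3.1962 × 10⁻⁴ s⁻².
N = √(3.1962 × 10⁻⁴) = 0.017878 rad s⁻¹, so T = 2π/N = 351.45 s = 5.8575 min ≈ 5.86 min.
N² > 0, so the interval is statically stable.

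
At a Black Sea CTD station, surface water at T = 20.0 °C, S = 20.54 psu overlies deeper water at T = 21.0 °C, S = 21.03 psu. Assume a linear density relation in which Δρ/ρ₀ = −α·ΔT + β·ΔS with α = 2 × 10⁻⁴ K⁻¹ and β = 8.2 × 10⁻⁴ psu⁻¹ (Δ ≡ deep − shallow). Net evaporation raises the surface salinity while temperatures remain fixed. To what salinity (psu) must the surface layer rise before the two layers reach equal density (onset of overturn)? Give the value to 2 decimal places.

Neutral buoyancy requires −α(T_deep − T_surf) + β(S_deep − S_surf′) = 0.
S_surf′ = S_deep − (α/β)·ΔT = 21.03 − (2 × 10⁻⁴/8.2 × 10⁻⁴)·(+1.0) = 20.7861 psu.
Increase required: 20.7861 − 20.54 = 0.2461 psu.

20.79 psu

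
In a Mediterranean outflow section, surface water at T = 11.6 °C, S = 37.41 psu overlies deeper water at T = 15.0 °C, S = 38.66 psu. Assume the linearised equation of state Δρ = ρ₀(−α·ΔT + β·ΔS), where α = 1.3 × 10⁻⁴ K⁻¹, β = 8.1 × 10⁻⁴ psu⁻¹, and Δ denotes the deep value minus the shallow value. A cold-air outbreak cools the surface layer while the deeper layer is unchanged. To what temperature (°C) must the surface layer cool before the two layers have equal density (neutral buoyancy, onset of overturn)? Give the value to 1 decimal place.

7.2 °C

Neutral buoyancy requires Δρ = 0, i.e. −α(T_deep − T_surf′) + β(S_deep − S_surf) = 0.
T_surf′ = T_deep − (β/α)·ΔS = 15.0 − (8.1 × 10⁻⁴/1.3 × 10⁻⁴)·(+1.25) = 7.212 °C.
Cooling required: 11.6 − (7.212) = 4.388 °C.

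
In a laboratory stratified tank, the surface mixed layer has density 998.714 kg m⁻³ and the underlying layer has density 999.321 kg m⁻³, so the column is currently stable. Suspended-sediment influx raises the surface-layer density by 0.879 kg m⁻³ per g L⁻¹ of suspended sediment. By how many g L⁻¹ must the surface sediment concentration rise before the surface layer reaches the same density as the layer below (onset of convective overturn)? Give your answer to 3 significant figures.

Density deficit of the surface layer: 999.321 − 998.714 = 0.607 kg m⁻³.
Required change = 0.607 / 0.879 = 0.691 g L⁻¹.

0.691 g L⁻¹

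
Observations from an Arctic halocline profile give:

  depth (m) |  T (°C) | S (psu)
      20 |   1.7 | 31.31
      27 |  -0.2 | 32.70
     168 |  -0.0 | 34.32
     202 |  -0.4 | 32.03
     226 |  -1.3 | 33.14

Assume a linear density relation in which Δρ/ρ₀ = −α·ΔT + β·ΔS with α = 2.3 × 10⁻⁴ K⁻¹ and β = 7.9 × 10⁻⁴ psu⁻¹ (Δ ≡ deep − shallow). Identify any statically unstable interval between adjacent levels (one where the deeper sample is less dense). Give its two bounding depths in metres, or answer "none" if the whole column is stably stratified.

Evaluate Δρ/ρ₀ = −αΔT + βΔS across each adjacent pair:
  20–27 m: −αΔT+βΔS = −(2.3 × 10⁻⁴)(-1.9)+(7.9 × 10⁻⁴)(+1.39) = 1.5 × 10⁻³ → stable
  27–168 m: −αΔT+βΔS = −(2.3 × 10⁻⁴)(+0.2)+(7.9 × 10⁻⁴)(+1.62) = 1.2 × 10⁻³ → stable
  168–202 m: −αΔT+βΔS = −(2.3 × 10⁻⁴)(-0.4)+(7.9 × 10⁻⁴)(-2.29) = -1.7 × 10⁻³ → UNSTABLE
  202–226 m: −αΔT+βΔS = −(2.3 × 10⁻⁴)(-0.9)+(7.9 × 10⁻⁴)(+1.11) = 1.1 × 10⁻³ → stable
The 168–202 m interval has Δρ < 0: lighter water underlies denser water.

168–202 m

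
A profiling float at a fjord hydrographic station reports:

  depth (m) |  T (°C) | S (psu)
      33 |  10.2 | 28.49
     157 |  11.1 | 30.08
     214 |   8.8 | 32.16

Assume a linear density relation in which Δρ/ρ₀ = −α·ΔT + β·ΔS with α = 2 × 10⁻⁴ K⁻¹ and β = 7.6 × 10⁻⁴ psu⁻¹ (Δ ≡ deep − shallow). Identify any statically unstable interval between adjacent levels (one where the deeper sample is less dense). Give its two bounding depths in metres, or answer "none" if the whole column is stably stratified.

none

Evaluate Δρ/ρ₀ = −αΔT + βΔS across each adjacent pair:
  33–157 m: −αΔT+βΔS = −(2 × 10⁻⁴)(+0.9)+(7.6 × 10⁻⁴)(+1.59) = 1.0 × 10⁻³ → stable
  157–214 m: −αΔT+βΔS = −(2 × 10⁻⁴)(-2.3)+(7.6 × 10⁻⁴)(+2.08) = 2.0 × 10⁻³ → stable
Every interval has Δρ > 0: the column is stably stratified throughout.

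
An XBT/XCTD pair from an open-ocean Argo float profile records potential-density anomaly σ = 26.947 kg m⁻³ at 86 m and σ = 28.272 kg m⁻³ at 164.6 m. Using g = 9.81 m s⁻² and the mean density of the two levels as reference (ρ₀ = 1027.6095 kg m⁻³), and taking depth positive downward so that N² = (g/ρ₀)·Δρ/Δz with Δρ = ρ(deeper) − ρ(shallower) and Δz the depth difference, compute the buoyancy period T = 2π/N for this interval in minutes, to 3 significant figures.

8.25 min

Δρ = 1028.272 − 1026.947 = 1.325 kg m⁻³ over Δz = 164.6 − 86 = 78.6 m.
N² = (9.81/1027.6095) × (1.325/78.6) = 1.6093 × 10⁻⁴ s⁻².
N = √(1.6093 × 10⁻⁴) = 0.012686 rad s⁻¹, so T = 2π/N = 495.28 s = 8.2547 min ≈ 8.25 min.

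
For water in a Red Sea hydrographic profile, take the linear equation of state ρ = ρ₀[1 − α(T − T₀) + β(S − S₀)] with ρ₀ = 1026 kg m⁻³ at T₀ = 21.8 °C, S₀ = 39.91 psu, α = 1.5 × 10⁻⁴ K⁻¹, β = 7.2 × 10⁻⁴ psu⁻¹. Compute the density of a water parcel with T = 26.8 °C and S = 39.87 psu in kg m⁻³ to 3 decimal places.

T − T₀ = +5.0 K, S − S₀ = -0.04 psu.
Bracket = 1 − α·(+5.0) + β·(-0.04) = 1 + (-7.788 × 10⁻⁴) = 0.9992212.
ρ = 1026 × 0.9992212 = 1025.201 kg m⁻³.

1025.201 kg m⁻³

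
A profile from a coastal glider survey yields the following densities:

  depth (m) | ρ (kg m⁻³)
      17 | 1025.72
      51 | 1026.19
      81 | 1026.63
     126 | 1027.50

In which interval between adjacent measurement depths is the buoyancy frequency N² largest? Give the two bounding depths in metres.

Compute the density gradient over each adjacent pair:
  17–51 m: Δρ/Δz = 0.47/34 = 0.014 kg m⁻⁴
  51–81 m: Δρ/Δz = 0.44/30 = 0.015 kg m⁻⁴
  81–126 m: Δρ/Δz = 0.87/45 = 0.019 kg m⁻⁴
The largest gradient is in the 81–126 m interval — the pycnocline.

81–126 m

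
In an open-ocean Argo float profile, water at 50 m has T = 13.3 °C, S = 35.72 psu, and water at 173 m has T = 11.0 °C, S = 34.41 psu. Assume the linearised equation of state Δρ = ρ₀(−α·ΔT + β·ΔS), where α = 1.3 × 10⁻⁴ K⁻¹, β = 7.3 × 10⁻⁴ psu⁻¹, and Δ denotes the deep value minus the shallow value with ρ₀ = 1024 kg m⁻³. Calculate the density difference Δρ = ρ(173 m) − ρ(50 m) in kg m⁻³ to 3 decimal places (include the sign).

-0.673 kg m⁻³

ΔT = -2.3 K, ΔS = -1.31 psu (deep − shallow).
Δρ/ρ₀ = −(1.3 × 10⁻⁴)(-2.3) + (7.3 × 10⁻⁴)(-1.31) = -6.573 × 10⁻⁴.
Δρ = 1024 × (-6.573 × 10⁻⁴) = -0.673 kg m⁻³.
Negative Δρ: lighter below, statically unstable.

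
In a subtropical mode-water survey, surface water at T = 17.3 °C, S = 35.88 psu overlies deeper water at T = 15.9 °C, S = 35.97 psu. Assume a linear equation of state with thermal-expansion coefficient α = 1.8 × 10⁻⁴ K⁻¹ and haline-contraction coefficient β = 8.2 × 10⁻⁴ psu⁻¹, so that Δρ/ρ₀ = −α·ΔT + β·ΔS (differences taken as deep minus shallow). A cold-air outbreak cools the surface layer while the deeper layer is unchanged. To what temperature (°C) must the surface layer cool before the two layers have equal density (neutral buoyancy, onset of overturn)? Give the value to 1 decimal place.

Neutral buoyancy requires Δρ = 0, i.e. −α(T_deep − T_surf′) + β(S_deep − S_surf) = 0.
T_surf′ = T_deep − (β/α)·ΔS = 15.9 − (8.2 × 10⁻⁴/1.8 × 10⁻⁴)·(+0.09) = 15.490 °C.
Cooling required: 17.3 − (15.490) = 1.810 °C.

15.5 °C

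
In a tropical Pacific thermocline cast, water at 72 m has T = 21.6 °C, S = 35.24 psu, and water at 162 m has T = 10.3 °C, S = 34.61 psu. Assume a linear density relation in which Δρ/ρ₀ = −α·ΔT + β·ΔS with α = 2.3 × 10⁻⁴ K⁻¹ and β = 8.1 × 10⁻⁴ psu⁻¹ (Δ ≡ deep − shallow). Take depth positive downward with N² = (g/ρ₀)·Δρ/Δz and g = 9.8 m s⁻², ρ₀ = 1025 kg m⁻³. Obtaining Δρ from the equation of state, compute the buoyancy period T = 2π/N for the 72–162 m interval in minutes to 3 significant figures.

ΔT = -11.3 K, ΔS = -0.63 psu (deep − shallow).
Δρ/ρ₀ = −αΔT + βΔS = 2.599 × 10⁻³ − 5.103 × 10⁻⁴ = 2.0887 × 10⁻³, so Δρ ≈ 2.141 kg m⁻³.
N² = (g/ρ₀)·Δρ/Δz = g·(Δρ/ρ₀)/Δz = 9.8 × 2.0887 × 10⁻³ / 90 = 2.2744 × 10⁻⁴ s⁻².
N = √(2.2744 × 10⁻⁴) = 0.015081 rad s⁻¹ → T = 2π/N = 416.63 s = 6.9438 min ≈ 6.94 min.

6.94 min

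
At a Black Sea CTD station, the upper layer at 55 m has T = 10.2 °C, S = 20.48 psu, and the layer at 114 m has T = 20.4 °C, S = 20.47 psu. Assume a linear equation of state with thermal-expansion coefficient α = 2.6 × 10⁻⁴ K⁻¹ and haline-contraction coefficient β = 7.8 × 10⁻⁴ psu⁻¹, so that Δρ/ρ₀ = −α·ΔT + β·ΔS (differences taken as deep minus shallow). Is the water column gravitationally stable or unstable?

unstable

ΔT = 20.4 − 10.2 = +10.2 K and ΔS = 20.47 − 20.48 = -0.01 psu (deep − shallow).
−αΔT = -2.652 × 10⁻³; βΔS = -7.80 × 10⁻⁶; sum Δρ/ρ₀ = -2.6598 × 10⁻³.
Δρ/ρ₀ < 0, so Δρ < 0: deeper water is lighter → statically unstable; the column would overturn.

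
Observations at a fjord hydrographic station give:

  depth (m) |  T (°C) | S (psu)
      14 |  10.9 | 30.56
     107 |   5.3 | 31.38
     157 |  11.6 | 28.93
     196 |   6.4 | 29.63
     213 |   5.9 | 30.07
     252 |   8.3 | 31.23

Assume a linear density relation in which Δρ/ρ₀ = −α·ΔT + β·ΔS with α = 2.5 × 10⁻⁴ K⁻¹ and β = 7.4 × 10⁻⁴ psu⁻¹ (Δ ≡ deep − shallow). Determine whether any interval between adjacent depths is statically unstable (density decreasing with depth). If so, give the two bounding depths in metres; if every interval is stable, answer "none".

Evaluate Δρ/ρ₀ = −αΔT + βΔS across each adjacent pair:
  14–107 m: −αΔT+βΔS = −(2.5 × 10⁻⁴)(-5.6)+(7.4 × 10⁻⁴)(+0.82) = 2.0 × 10⁻³ → stable
  107–157 m: −αΔT+βΔS = −(2.5 × 10⁻⁴)(+6.3)+(7.4 × 10⁻⁴)(-2.45) = -3.4 × 10⁻³ → UNSTABLE
  157–196 m: −αΔT+βΔS = −(2.5 × 10⁻⁴)(-5.2)+(7.4 × 10⁻⁴)(+0.70) = 1.8 × 10⁻³ → stable
  196–213 m: −αΔT+βΔS = −(2.5 × 10⁻⁴)(-0.5)+(7.4 × 10⁻⁴)(+0.44) = 4.5 × 10⁻⁴ → stable
  213–252 m: −αΔT+βΔS = −(2.5 × 10⁻⁴)(+2.4)+(7.4 × 10⁻⁴)(+1.16) = 2.6 × 10⁻⁴ → stable
The 107–157 m interval has Δρ < 0: lighter water underlies denser water.

107–157 m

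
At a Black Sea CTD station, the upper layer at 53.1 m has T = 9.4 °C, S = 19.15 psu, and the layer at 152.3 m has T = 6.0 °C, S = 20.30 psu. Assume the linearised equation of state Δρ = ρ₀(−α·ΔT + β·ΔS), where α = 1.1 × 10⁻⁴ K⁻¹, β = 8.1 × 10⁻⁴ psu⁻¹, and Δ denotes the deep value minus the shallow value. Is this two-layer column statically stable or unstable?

stable

ΔT = 6.0 − 9.4 = -3.4 K and ΔS = 20.30 − 19.15 = +1.15 psu (deep − shallow).
−αΔT = 3.74 × 10⁻⁴; βΔS = 9.315 × 10⁻⁴; sum Δρ/ρ₀ = 1.3055 × 10⁻³.
Δρ/ρ₀ > 0, so Δρ > 0: deeper water is denser → statically stable.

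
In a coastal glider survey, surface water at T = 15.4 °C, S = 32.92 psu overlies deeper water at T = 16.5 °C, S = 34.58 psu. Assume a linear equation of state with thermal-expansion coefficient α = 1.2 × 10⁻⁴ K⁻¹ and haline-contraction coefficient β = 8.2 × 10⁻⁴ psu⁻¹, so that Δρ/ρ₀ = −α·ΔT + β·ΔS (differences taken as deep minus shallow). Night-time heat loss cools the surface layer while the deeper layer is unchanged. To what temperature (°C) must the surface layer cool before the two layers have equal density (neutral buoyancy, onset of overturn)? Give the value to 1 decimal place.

5.2 °C

Neutral buoyancy requires Δρ = 0, i.e. −α(T_deep − T_surf′) + β(S_deep − S_surf) = 0.
T_surf′ = T_deep − (β/α)·ΔS = 16.5 − (8.2 × 10⁻⁴/1.2 × 10⁻⁴)·(+1.66) = 5.157 °C.
Cooling required: 15.4 − (5.157) = 10.243 °C.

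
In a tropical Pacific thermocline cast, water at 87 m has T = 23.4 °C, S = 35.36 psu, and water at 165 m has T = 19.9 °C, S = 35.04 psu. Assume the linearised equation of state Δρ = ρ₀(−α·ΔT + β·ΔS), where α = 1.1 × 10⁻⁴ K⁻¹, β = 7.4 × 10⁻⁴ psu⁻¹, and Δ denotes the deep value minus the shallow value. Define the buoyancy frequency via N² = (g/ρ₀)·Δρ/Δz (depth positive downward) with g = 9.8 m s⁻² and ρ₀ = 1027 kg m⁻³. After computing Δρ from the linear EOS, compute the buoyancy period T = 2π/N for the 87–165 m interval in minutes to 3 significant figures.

ΔT = -3.5 K, ΔS = -0.32 psu (deep − shallow).
Δρ/ρ₀ = −αΔT + βΔS = 3.85 × 10⁻⁴ − 2.368 × 10⁻⁴ = 1.482 × 10⁻⁴, so Δρ ≈ 0.1522 kg m⁻³.
N² = (g/ρ₀)·Δρ/Δz = g·(Δρ/ρ₀)/Δz = 9.8 × 1.482 × 10⁻⁴ / 78 = 1.8620 × 10⁻⁵ s⁻².
N = √(1.8620 × 10⁻⁵) = 4.3151 × 10⁻³ rad s⁻¹ → T = 2π/N = 1.4561 × 10³ s = 24.268 min ≈ 24.3 min.

24.3 min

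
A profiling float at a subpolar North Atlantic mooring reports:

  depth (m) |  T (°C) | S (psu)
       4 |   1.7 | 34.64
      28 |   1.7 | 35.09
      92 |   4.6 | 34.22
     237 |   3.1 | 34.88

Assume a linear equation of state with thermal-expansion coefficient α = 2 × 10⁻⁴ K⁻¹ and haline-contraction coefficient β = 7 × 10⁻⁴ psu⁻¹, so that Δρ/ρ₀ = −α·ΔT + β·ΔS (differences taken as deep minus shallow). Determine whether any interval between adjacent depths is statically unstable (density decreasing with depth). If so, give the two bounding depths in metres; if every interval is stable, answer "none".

Evaluate Δρ/ρ₀ = −αΔT + βΔS across each adjacent pair:
  4–28 m: −αΔT+βΔS = −(2 × 10⁻⁴)(+0.0)+(7 × 10⁻⁴)(+0.45) = 3.2 × 10⁻⁴ → stable
  28–92 m: −αΔT+βΔS = −(2 × 10⁻⁴)(+2.9)+(7 × 10⁻⁴)(-0.87) = -1.2 × 10⁻³ → UNSTABLE
  92–237 m: −αΔT+βΔS = −(2 × 10⁻⁴)(-1.5)+(7 × 10⁻⁴)(+0.66) = 7.6 × 10⁻⁴ → stable
The 28–92 m interval has Δρ < 0: lighter water underlies denser water.

28–92 m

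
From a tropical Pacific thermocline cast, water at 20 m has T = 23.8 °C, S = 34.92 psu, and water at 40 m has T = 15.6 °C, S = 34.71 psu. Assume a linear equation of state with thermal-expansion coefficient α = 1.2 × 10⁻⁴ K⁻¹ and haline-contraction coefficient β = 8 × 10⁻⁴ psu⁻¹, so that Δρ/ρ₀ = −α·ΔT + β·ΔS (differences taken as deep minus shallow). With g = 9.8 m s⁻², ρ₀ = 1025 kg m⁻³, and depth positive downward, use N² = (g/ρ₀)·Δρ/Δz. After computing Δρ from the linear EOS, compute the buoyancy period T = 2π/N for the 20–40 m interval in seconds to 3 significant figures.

ΔT = -8.2 K, ΔS = -0.21 psu (deep − shallow).
Δρ/ρ₀ = −αΔT + βΔS = 9.84 × 10⁻⁴ − 1.68 × 10⁻⁴ = 8.16 × 10⁻⁴, so Δρ ≈ 0.8364 kg m⁻³.
N² = (g/ρ₀)·Δρ/Δz = g·(Δρ/ρ₀)/Δz = 9.8 × 8.16 × 10⁻⁴ / 20 = 3.9984 × 10⁻⁴ s⁻².
N = √(3.9984 × 10⁻⁴) = 0.019996 rad s⁻¹ → T = 2π/N = 314.22 s ≈ 314 s.

314 s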